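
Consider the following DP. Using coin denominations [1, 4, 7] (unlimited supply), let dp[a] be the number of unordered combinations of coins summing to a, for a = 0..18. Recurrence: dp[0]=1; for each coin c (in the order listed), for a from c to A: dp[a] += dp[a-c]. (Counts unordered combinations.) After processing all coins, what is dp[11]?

after  coin     0     1     2     3     4     5     6     7     8     9    10    11    12    13    14    15    16    17    18
          1     1     1     1     1     1     1     1     1     1     1     1     1     1     1     1     1     1     1     1
          4     1     1     1     1     2     2     2     2     3     3     3     3     4     4     4     4     5     5     5
          7     1     1     1     1     2     2     2     3     4     4     4     5     6     6     7     8     9     9    10

5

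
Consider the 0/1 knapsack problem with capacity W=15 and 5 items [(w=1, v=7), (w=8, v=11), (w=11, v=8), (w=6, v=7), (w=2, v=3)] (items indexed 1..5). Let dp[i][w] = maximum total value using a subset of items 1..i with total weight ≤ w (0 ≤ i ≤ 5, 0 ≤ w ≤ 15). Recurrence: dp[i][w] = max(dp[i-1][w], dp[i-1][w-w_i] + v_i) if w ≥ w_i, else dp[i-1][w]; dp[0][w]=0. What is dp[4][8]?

14

i\w   0   1   2   3   4   5   6   7   8   9  10  11  12  13  14  15
  0   0   0   0   0   0   0   0   0   0   0   0   0   0   0   0   0
  1   0   7   7   7   7   7   7   7   7   7   7   7   7   7   7   7
  2   0   7   7   7   7   7   7   7  11  18  18  18  18  18  18  18
  3   0   7   7   7   7   7   7   7  11  18  18  18  18  18  18  18
  4   0   7   7   7   7   7   7  14  14  18  18  18  18  18  18  25
  5   0   7   7  10  10  10  10  14  14  18  18  21  21  21  21  25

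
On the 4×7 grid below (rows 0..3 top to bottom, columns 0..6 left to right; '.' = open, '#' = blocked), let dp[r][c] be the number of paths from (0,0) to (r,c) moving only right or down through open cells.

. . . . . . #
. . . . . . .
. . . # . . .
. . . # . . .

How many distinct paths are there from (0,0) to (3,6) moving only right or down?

r\c   0   1   2   3   4   5   6
  0   1   1   1   1   1   1   0
  1   1   2   3   4   5   6   6
  2   1   3   6   0   5  11  17
  3   1   4  10   0   5  16  33

33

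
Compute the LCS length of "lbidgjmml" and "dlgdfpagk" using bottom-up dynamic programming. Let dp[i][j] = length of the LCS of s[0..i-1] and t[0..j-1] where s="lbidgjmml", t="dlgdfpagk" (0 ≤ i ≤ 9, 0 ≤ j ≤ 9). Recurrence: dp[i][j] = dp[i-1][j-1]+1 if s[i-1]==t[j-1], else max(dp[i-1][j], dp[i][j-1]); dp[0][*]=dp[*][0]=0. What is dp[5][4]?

   ''  d  l  g  d  f  p  a  g  k
''  0  0  0  0  0  0  0  0  0  0
 l  0  0  1  1  1  1  1  1  1  1
 b  0  0  1  1  1  1  1  1  1  1
 i  0  0  1  1  1  1  1  1  1  1
 d  0  1  1  1  2  2  2  2  2  2
 g  0  1  1  2  2  2  2  2  3  3
 j  0  1  1  2  2  2  2  2  3  3
 m  0  1  1  2  2  2  2  2  3  3
 m  0  1  1  2  2  2  2  2  3  3
 l  0  1  2  2  2  2  2  2  3  3

2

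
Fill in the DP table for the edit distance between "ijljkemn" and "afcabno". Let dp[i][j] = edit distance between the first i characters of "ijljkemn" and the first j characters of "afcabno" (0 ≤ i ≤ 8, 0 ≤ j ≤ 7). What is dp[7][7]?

   ''  a  f  c  a  b  n  o
''  0  1  2  3  4  5  6  7
 i  1  1  2  3  4  5  6  7
 j  2  2  2  3  4  5  6  7
 l  3  3  3  3  4  5  6  7
 j  4  4  4  4  4  5  6  7
 k  5  5  5  5  5  5  6  7
 e  6  6  6  6  6  6  6  7
 m  7  7  7  7  7  7  7  7
 n  8  8  8  8  8  8  7  8

7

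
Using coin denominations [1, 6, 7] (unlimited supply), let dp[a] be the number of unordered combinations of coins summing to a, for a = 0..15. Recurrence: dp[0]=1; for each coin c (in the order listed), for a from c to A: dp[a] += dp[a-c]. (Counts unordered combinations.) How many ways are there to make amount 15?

after  coin     0     1     2     3     4     5     6     7     8     9    10    11    12    13    14    15
          1     1     1     1     1     1     1     1     1     1     1     1     1     1     1     1     1
          6     1     1     1     1     1     1     2     2     2     2     2     2     3     3     3     3
          7     1     1     1     1     1     1     2     3     3     3     3     3     4     5     6     6

6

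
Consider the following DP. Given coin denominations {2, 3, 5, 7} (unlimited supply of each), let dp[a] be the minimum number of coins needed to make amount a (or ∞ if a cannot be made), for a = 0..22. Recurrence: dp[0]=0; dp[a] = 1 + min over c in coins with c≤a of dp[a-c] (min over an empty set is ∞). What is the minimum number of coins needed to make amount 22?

4

 a  0  1  2  3  4  5  6  7  8  9 10 11 12 13 14 15 16 17 18 19 20 21 22
dp  0  -  1  1  2  1  2  1  2  2  2  3  2  3  2  3  3  3  4  3  4  3  4
(- denotes ∞ / unreachable)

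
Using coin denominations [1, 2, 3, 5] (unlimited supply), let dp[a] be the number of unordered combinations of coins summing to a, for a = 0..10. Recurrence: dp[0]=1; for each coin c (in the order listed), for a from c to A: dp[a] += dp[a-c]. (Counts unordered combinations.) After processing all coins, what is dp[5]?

6

after  coin     0     1     2     3     4     5     6     7     8     9    10
          1     1     1     1     1     1     1     1     1     1     1     1
          2     1     1     2     2     3     3     4     4     5     5     6
          3     1     1     2     3     4     5     7     8    10    12    14
          5     1     1     2     3     4     6     8    10    13    16    20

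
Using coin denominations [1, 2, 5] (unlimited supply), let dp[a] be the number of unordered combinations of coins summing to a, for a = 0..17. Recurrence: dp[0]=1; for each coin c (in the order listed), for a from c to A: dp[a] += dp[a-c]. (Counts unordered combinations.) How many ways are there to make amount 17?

after  coin     0     1     2     3     4     5     6     7     8     9    10    11    12    13    14    15    16    17
          1     1     1     1     1     1     1     1     1     1     1     1     1     1     1     1     1     1     1
          2     1     1     2     2     3     3     4     4     5     5     6     6     7     7     8     8     9     9
          5     1     1     2     2     3     4     5     6     7     8    10    11    13    14    16    18    20    22

22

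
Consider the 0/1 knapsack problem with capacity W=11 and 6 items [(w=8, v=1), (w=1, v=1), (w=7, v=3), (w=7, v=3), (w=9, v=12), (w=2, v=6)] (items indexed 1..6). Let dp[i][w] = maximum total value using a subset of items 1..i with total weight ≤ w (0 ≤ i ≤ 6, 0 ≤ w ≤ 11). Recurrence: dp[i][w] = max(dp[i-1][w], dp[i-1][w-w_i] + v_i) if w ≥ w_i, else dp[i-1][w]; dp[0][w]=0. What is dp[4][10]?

i\w   0   1   2   3   4   5   6   7   8   9  10  11
  0   0   0   0   0   0   0   0   0   0   0   0   0
  1   0   0   0   0   0   0   0   0   1   1   1   1
  2   0   1   1   1   1   1   1   1   1   2   2   2
  3   0   1   1   1   1   1   1   3   4   4   4   4
  4   0   1   1   1   1   1   1   3   4   4   4   4
  5   0   1   1   1   1   1   1   3   4  12  13  13
  6   0   1   6   7   7   7   7   7   7  12  13  18

4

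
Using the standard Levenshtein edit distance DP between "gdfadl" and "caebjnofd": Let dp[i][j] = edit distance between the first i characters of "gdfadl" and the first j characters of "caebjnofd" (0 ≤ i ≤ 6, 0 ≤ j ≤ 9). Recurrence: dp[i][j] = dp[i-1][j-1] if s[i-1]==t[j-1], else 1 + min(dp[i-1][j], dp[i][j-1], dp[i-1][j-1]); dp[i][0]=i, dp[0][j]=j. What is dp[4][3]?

4

   ''  c  a  e  b  j  n  o  f  d
''  0  1  2  3  4  5  6  7  8  9
 g  1  1  2  3  4  5  6  7  8  9
 d  2  2  2  3  4  5  6  7  8  8
 f  3  3  3  3  4  5  6  7  7  8
 a  4  4  3  4  4  5  6  7  8  8
 d  5  5  4  4  5  5  6  7  8  8
 l  6  6  5  5  5  6  6  7  8  9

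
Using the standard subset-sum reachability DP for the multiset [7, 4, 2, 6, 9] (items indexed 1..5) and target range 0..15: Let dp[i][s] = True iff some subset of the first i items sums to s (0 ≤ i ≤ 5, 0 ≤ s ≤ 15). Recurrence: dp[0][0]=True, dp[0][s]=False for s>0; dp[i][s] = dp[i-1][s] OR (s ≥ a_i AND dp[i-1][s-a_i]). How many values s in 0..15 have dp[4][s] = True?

12

i\s   0   1   2   3   4   5   6   7   8   9  10  11  12  13  14  15
  0   T   F   F   F   F   F   F   F   F   F   F   F   F   F   F   F
  1   T   F   F   F   F   F   F   T   F   F   F   F   F   F   F   F
  2   T   F   F   F   T   F   F   T   F   F   F   T   F   F   F   F
  3   T   F   T   F   T   F   T   T   F   T   F   T   F   T   F   F
  4   T   F   T   F   T   F   T   T   T   T   T   T   T   T   F   T
  5   T   F   T   F   T   F   T   T   T   T   T   T   T   T   F   T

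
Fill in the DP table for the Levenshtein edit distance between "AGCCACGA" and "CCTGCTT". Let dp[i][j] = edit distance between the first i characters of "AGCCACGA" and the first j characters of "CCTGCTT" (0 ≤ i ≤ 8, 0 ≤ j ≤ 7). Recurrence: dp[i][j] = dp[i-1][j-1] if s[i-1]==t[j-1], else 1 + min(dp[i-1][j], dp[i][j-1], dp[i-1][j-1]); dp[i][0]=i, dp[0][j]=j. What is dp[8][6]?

6

   ''  C  C  T  G  C  T  T
''  0  1  2  3  4  5  6  7
 A  1  1  2  3  4  5  6  7
 G  2  2  2  3  3  4  5  6
 C  3  2  2  3  4  3  4  5
 C  4  3  2  3  4  4  4  5
 A  5  4  3  3  4  5  5  5
 C  6  5  4  4  4  4  5  6
 G  7  6  5  5  4  5  5  6
 A  8  7  6  6  5  5  6  6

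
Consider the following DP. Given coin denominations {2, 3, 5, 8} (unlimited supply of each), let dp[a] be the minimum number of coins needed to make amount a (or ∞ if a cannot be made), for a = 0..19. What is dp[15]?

3

 a  0  1  2  3  4  5  6  7  8  9 10 11 12 13 14 15 16 17 18 19
dp  0  -  1  1  2  1  2  2  1  3  2  2  3  2  3  3  2  4  3  3
(- denotes ∞ / unreachable)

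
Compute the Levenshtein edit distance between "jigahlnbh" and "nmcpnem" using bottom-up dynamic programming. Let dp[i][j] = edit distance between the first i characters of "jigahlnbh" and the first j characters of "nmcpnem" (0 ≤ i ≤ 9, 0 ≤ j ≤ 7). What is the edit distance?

8

   ''  n  m  c  p  n  e  m
''  0  1  2  3  4  5  6  7
 j  1  1  2  3  4  5  6  7
 i  2  2  2  3  4  5  6  7
 g  3  3  3  3  4  5  6  7
 a  4  4  4  4  4  5  6  7
 h  5  5  5  5  5  5  6  7
 l  6  6  6  6  6  6  6  7
 n  7  6  7  7  7  6  7  7
 b  8  7  7  8  8  7  7  8
 h  9  8  8  8  9  8  8  8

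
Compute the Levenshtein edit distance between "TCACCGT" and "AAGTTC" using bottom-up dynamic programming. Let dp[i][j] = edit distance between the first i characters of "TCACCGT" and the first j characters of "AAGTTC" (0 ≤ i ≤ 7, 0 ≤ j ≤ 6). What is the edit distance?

6

   ''  A  A  G  T  T  C
''  0  1  2  3  4  5  6
 T  1  1  2  3  3  4  5
 C  2  2  2  3  4  4  4
 A  3  2  2  3  4  5  5
 C  4  3  3  3  4  5  5
 C  5  4  4  4  4  5  5
 G  6  5  5  4  5  5  6
 T  7  6  6  5  4  5  6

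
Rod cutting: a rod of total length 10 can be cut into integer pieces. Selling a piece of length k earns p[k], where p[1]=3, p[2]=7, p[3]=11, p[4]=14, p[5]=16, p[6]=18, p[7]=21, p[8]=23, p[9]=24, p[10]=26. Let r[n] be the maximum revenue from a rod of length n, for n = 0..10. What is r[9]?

33

   n    0    1    2    3    4    5    6    7    8    9   10
r[n]    0    3    7   11   14   18   22   25   29   33   36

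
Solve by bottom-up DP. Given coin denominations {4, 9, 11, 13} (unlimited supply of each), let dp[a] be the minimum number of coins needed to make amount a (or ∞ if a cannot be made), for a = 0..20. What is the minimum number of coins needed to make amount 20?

 a  0  1  2  3  4  5  6  7  8  9 10 11 12 13 14 15 16 17 18 19 20
dp  0  -  -  -  1  -  -  -  2  1  -  1  3  1  -  2  4  2  2  3  2
(- denotes ∞ / unreachable)

2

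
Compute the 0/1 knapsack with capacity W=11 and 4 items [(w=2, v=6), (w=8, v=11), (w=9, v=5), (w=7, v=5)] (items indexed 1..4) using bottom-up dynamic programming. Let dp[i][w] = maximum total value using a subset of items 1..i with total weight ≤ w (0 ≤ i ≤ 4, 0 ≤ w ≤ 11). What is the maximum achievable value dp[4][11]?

i\w   0   1   2   3   4   5   6   7   8   9  10  11
  0   0   0   0   0   0   0   0   0   0   0   0   0
  1   0   0   6   6   6   6   6   6   6   6   6   6
  2   0   0   6   6   6   6   6   6  11  11  17  17
  3   0   0   6   6   6   6   6   6  11  11  17  17
  4   0   0   6   6   6   6   6   6  11  11  17  17

17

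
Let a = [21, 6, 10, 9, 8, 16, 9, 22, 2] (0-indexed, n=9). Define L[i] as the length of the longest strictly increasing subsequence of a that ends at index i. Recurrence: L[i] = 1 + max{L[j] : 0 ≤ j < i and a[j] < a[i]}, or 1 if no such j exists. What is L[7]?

   i    0    1    2    3    4    5    6    7    8
a[i]   21    6   10    9    8   16    9   22    2
L[i]    1    1    2    2    2    3    3    4    1

4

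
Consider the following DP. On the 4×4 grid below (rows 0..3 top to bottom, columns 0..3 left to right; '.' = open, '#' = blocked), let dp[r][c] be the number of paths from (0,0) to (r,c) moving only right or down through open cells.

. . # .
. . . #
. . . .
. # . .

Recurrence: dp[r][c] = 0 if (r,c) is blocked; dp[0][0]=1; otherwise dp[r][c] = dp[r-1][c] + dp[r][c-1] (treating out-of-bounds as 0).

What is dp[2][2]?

r\c   0   1   2   3
  0   1   1   0   0
  1   1   2   2   0
  2   1   3   5   5
  3   1   0   5  10

5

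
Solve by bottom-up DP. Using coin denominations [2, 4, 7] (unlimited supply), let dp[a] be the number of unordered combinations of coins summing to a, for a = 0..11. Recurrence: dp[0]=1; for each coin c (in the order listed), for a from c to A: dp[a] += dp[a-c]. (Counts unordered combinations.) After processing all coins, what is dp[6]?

after  coin     0     1     2     3     4     5     6     7     8     9    10    11
          2     1     0     1     0     1     0     1     0     1     0     1     0
          4     1     0     1     0     2     0     2     0     3     0     3     0
          7     1     0     1     0     2     0     2     1     3     1     3     2

2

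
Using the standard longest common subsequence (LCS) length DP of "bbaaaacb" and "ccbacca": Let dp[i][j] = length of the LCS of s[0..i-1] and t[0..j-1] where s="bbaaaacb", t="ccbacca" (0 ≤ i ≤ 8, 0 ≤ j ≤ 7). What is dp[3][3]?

   ''  c  c  b  a  c  c  a
''  0  0  0  0  0  0  0  0
 b  0  0  0  1  1  1  1  1
 b  0  0  0  1  1  1  1  1
 a  0  0  0  1  2  2  2  2
 a  0  0  0  1  2  2  2  3
 a  0  0  0  1  2  2  2  3
 a  0  0  0  1  2  2  2  3
 c  0  1  1  1  2  3  3  3
 b  0  1  1  2  2  3  3  3

1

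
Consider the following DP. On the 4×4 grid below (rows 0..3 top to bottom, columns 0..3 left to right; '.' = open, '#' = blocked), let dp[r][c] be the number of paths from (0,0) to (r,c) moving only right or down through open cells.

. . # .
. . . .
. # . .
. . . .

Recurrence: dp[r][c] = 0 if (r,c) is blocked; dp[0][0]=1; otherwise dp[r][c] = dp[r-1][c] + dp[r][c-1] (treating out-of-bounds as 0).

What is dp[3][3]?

r\c   0   1   2   3
  0   1   1   0   0
  1   1   2   2   2
  2   1   0   2   4
  3   1   1   3   7

7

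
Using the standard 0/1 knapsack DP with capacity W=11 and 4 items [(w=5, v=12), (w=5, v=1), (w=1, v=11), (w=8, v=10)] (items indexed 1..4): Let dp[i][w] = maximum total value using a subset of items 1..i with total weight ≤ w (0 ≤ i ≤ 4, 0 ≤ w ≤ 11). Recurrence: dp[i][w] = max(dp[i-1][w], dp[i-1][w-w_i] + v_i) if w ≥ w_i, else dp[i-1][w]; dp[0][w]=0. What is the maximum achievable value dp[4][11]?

24

i\w   0   1   2   3   4   5   6   7   8   9  10  11
  0   0   0   0   0   0   0   0   0   0   0   0   0
  1   0   0   0   0   0  12  12  12  12  12  12  12
  2   0   0   0   0   0  12  12  12  12  12  13  13
  3   0  11  11  11  11  12  23  23  23  23  23  24
  4   0  11  11  11  11  12  23  23  23  23  23  24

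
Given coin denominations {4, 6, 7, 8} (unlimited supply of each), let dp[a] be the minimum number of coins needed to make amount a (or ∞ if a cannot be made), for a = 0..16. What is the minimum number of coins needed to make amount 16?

 a  0  1  2  3  4  5  6  7  8  9 10 11 12 13 14 15 16
dp  0  -  -  -  1  -  1  1  1  -  2  2  2  2  2  2  2
(- denotes ∞ / unreachable)

2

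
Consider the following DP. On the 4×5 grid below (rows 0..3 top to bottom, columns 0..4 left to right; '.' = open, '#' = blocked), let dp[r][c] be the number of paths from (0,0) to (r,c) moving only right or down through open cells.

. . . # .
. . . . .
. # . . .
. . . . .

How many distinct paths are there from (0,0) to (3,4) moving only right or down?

r\c   0   1   2   3   4
  0   1   1   1   0   0
  1   1   2   3   3   3
  2   1   0   3   6   9
  3   1   1   4  10  19

19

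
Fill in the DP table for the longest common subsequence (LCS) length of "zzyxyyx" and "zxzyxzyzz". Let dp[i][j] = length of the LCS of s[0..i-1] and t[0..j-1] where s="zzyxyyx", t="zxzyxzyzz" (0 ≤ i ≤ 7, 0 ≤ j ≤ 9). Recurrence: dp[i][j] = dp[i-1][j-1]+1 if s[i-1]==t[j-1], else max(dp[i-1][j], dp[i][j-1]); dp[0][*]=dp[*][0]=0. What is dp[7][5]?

4

   ''  z  x  z  y  x  z  y  z  z
''  0  0  0  0  0  0  0  0  0  0
 z  0  1  1  1  1  1  1  1  1  1
 z  0  1  1  2  2  2  2  2  2  2
 y  0  1  1  2  3  3  3  3  3  3
 x  0  1  2  2  3  4  4  4  4  4
 y  0  1  2  2  3  4  4  5  5  5
 y  0  1  2  2  3  4  4  5  5  5
 x  0  1  2  2  3  4  4  5  5  5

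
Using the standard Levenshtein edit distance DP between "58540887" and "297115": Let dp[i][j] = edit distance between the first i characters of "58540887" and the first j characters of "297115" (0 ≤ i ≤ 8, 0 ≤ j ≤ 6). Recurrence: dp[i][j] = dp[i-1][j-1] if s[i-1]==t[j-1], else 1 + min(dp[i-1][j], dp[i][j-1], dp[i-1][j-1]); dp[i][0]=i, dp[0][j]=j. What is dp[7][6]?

7

   ''  2  9  7  1  1  5
''  0  1  2  3  4  5  6
 5  1  1  2  3  4  5  5
 8  2  2  2  3  4  5  6
 5  3  3  3  3  4  5  5
 4  4  4  4  4  4  5  6
 0  5  5  5  5  5  5  6
 8  6  6  6  6  6  6  6
 8  7  7  7  7  7  7  7
 7  8  8  8  7  8  8  8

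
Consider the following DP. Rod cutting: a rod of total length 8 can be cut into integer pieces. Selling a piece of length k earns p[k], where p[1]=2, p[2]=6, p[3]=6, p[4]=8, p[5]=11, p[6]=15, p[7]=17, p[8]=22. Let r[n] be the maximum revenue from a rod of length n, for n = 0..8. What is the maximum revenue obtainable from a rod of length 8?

   n    0    1    2    3    4    5    6    7    8
r[n]    0    2    6    8   12   14   18   20   24

24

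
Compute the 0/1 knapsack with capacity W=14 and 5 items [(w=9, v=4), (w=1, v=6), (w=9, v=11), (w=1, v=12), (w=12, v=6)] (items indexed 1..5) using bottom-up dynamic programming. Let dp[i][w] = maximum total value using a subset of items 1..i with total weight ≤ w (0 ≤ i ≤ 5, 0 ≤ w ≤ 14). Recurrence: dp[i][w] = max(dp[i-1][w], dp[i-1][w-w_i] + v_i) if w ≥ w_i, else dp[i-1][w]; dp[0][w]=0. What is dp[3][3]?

6

i\w   0   1   2   3   4   5   6   7   8   9  10  11  12  13  14
  0   0   0   0   0   0   0   0   0   0   0   0   0   0   0   0
  1   0   0   0   0   0   0   0   0   0   4   4   4   4   4   4
  2   0   6   6   6   6   6   6   6   6   6  10  10  10  10  10
  3   0   6   6   6   6   6   6   6   6  11  17  17  17  17  17
  4   0  12  18  18  18  18  18  18  18  18  23  29  29  29  29
  5   0  12  18  18  18  18  18  18  18  18  23  29  29  29  29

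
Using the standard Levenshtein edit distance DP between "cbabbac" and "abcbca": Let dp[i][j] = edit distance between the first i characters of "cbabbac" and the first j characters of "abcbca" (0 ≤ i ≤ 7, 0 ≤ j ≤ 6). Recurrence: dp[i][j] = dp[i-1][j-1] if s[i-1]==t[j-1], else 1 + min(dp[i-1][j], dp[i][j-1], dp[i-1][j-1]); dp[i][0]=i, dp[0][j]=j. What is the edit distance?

4

   ''  a  b  c  b  c  a
''  0  1  2  3  4  5  6
 c  1  1  2  2  3  4  5
 b  2  2  1  2  2  3  4
 a  3  2  2  2  3  3  3
 b  4  3  2  3  2  3  4
 b  5  4  3  3  3  3  4
 a  6  5  4  4  4  4  3
 c  7  6  5  4  5  4  4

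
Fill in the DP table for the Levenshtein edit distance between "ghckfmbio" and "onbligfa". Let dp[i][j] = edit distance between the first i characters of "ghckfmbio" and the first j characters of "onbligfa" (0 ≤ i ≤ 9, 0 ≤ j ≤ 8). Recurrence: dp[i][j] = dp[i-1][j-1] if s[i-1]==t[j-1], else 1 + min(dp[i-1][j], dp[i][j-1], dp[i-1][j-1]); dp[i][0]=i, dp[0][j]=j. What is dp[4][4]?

   ''  o  n  b  l  i  g  f  a
''  0  1  2  3  4  5  6  7  8
 g  1  1  2  3  4  5  5  6  7
 h  2  2  2  3  4  5  6  6  7
 c  3  3  3  3  4  5  6  7  7
 k  4  4  4  4  4  5  6  7  8
 f  5  5  5  5  5  5  6  6  7
 m  6  6  6  6  6  6  6  7  7
 b  7  7  7  6  7  7  7  7  8
 i  8  8  8  7  7  7  8  8  8
 o  9  8  9  8  8  8  8  9  9

4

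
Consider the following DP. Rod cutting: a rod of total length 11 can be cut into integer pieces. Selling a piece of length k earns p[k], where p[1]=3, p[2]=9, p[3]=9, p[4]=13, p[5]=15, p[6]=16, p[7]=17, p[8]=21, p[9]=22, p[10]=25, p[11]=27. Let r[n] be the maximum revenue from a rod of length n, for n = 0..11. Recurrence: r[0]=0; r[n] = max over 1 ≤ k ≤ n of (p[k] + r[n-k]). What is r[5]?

21

   n    0    1    2    3    4    5    6    7    8    9   10   11
r[n]    0    3    9   12   18   21   27   30   36   39   45   48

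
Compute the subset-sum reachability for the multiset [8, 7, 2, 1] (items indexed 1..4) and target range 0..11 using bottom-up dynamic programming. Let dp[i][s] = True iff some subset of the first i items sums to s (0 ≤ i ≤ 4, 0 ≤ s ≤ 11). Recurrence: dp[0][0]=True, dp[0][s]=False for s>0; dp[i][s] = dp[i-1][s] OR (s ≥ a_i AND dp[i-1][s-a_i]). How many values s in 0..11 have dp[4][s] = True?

9

i\s   0   1   2   3   4   5   6   7   8   9  10  11
  0   T   F   F   F   F   F   F   F   F   F   F   F
  1   T   F   F   F   F   F   F   F   T   F   F   F
  2   T   F   F   F   F   F   F   T   T   F   F   F
  3   T   F   T   F   F   F   F   T   T   T   T   F
  4   T   T   T   T   F   F   F   T   T   T   T   T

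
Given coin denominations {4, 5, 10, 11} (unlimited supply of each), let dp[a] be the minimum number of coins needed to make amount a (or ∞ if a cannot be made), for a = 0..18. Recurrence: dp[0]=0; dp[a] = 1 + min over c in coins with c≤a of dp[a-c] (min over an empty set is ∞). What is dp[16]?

2

 a  0  1  2  3  4  5  6  7  8  9 10 11 12 13 14 15 16 17 18
dp  0  -  -  -  1  1  -  -  2  2  1  1  3  3  2  2  2  4  3
(- denotes ∞ / unreachable)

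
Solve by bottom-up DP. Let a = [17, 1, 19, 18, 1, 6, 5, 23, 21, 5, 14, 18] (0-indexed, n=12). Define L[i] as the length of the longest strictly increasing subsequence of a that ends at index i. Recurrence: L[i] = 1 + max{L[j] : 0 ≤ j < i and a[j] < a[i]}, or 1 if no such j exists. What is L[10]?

   i    0    1    2    3    4    5    6    7    8    9   10   11
a[i]   17    1   19   18    1    6    5   23   21    5   14   18
L[i]    1    1    2    2    1    2    2    3    3    2    3    4

3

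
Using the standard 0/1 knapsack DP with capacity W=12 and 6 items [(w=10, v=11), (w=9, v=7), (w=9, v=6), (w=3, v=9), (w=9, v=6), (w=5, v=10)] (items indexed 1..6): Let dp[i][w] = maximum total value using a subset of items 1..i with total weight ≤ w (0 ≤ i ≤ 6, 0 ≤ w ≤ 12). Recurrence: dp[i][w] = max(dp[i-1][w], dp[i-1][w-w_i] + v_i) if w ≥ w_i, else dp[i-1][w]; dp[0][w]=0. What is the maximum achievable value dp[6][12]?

i\w   0   1   2   3   4   5   6   7   8   9  10  11  12
  0   0   0   0   0   0   0   0   0   0   0   0   0   0
  1   0   0   0   0   0   0   0   0   0   0  11  11  11
  2   0   0   0   0   0   0   0   0   0   7  11  11  11
  3   0   0   0   0   0   0   0   0   0   7  11  11  11
  4   0   0   0   9   9   9   9   9   9   9  11  11  16
  5   0   0   0   9   9   9   9   9   9   9  11  11  16
  6   0   0   0   9   9  10  10  10  19  19  19  19  19

19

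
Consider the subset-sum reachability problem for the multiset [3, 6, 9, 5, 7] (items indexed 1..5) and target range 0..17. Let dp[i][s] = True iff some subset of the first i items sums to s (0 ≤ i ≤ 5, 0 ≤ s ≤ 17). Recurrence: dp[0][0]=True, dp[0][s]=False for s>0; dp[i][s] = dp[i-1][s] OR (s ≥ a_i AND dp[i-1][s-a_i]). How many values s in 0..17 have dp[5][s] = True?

15

i\s   0   1   2   3   4   5   6   7   8   9  10  11  12  13  14  15  16  17
  0   T   F   F   F   F   F   F   F   F   F   F   F   F   F   F   F   F   F
  1   T   F   F   T   F   F   F   F   F   F   F   F   F   F   F   F   F   F
  2   T   F   F   T   F   F   T   F   F   T   F   F   F   F   F   F   F   F
  3   T   F   F   T   F   F   T   F   F   T   F   F   T   F   F   T   F   F
  4   T   F   F   T   F   T   T   F   T   T   F   T   T   F   T   T   F   T
  5   T   F   F   T   F   T   T   T   T   T   T   T   T   T   T   T   T   T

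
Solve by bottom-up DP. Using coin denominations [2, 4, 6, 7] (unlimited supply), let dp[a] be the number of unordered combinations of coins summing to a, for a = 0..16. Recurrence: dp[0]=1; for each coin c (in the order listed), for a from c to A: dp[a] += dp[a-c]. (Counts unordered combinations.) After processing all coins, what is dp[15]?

4

after  coin     0     1     2     3     4     5     6     7     8     9    10    11    12    13    14    15    16
          2     1     0     1     0     1     0     1     0     1     0     1     0     1     0     1     0     1
          4     1     0     1     0     2     0     2     0     3     0     3     0     4     0     4     0     5
          6     1     0     1     0     2     0     3     0     4     0     5     0     7     0     8     0    10
          7     1     0     1     0     2     0     3     1     4     1     5     2     7     3     9     4    11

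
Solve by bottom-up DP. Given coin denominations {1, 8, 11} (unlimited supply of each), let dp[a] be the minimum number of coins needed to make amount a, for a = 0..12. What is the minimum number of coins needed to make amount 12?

2

 a  0  1  2  3  4  5  6  7  8  9 10 11 12
dp  0  1  2  3  4  5  6  7  1  2  3  1  2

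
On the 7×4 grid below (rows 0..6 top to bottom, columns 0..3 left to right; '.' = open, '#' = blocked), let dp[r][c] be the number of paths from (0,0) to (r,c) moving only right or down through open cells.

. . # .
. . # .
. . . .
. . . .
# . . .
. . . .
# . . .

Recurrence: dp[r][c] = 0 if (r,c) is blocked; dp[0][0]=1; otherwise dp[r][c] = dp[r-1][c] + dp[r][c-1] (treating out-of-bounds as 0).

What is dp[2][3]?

r\c   0   1   2   3
  0   1   1   0   0
  1   1   2   0   0
  2   1   3   3   3
  3   1   4   7  10
  4   0   4  11  21
  5   0   4  15  36
  6   0   4  19  55

3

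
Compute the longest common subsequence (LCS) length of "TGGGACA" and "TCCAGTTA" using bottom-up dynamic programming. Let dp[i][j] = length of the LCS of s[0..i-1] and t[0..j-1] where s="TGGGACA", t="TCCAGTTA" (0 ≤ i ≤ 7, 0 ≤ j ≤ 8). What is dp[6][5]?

   ''  T  C  C  A  G  T  T  A
''  0  0  0  0  0  0  0  0  0
 T  0  1  1  1  1  1  1  1  1
 G  0  1  1  1  1  2  2  2  2
 G  0  1  1  1  1  2  2  2  2
 G  0  1  1  1  1  2  2  2  2
 A  0  1  1  1  2  2  2  2  3
 C  0  1  2  2  2  2  2  2  3
 A  0  1  2  2  3  3  3  3  3

2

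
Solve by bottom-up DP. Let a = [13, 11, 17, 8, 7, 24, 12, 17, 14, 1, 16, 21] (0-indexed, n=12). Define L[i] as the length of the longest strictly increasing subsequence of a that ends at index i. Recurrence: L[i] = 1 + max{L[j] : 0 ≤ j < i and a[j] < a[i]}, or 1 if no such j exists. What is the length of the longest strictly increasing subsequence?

5

   i    0    1    2    3    4    5    6    7    8    9   10   11
a[i]   13   11   17    8    7   24   12   17   14    1   16   21
L[i]    1    1    2    1    1    3    2    3    3    1    4    5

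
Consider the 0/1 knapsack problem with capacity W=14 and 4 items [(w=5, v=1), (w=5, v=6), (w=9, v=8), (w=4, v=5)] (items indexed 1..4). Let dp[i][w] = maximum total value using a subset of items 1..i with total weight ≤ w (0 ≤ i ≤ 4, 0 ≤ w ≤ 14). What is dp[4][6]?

i\w   0   1   2   3   4   5   6   7   8   9  10  11  12  13  14
  0   0   0   0   0   0   0   0   0   0   0   0   0   0   0   0
  1   0   0   0   0   0   1   1   1   1   1   1   1   1   1   1
  2   0   0   0   0   0   6   6   6   6   6   7   7   7   7   7
  3   0   0   0   0   0   6   6   6   6   8   8   8   8   8  14
  4   0   0   0   0   5   6   6   6   6  11  11  11  11  13  14

6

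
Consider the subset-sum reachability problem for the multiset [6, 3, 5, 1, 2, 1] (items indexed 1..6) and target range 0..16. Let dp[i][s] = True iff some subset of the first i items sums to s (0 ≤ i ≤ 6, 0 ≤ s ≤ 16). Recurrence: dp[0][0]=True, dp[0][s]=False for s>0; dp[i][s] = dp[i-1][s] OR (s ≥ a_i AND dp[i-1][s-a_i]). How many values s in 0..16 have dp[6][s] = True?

17

i\s   0   1   2   3   4   5   6   7   8   9  10  11  12  13  14  15  16
  0   T   F   F   F   F   F   F   F   F   F   F   F   F   F   F   F   F
  1   T   F   F   F   F   F   T   F   F   F   F   F   F   F   F   F   F
  2   T   F   F   T   F   F   T   F   F   T   F   F   F   F   F   F   F
  3   T   F   F   T   F   T   T   F   T   T   F   T   F   F   T   F   F
  4   T   T   F   T   T   T   T   T   T   T   T   T   T   F   T   T   F
  5   T   T   T   T   T   T   T   T   T   T   T   T   T   T   T   T   T
  6   T   T   T   T   T   T   T   T   T   T   T   T   T   T   T   T   T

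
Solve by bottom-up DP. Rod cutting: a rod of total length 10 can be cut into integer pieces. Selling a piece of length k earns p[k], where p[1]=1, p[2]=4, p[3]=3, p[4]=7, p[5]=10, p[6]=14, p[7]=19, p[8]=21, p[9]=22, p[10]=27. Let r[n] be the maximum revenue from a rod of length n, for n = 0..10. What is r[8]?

   n    0    1    2    3    4    5    6    7    8    9   10
r[n]    0    1    4    5    8   10   14   19   21   23   27

21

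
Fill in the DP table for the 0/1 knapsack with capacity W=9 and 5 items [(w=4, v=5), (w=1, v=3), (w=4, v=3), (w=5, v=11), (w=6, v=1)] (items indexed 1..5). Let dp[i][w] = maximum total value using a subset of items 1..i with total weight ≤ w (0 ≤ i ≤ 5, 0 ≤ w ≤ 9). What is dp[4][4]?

5

i\w   0   1   2   3   4   5   6   7   8   9
  0   0   0   0   0   0   0   0   0   0   0
  1   0   0   0   0   5   5   5   5   5   5
  2   0   3   3   3   5   8   8   8   8   8
  3   0   3   3   3   5   8   8   8   8  11
  4   0   3   3   3   5  11  14  14  14  16
  5   0   3   3   3   5  11  14  14  14  16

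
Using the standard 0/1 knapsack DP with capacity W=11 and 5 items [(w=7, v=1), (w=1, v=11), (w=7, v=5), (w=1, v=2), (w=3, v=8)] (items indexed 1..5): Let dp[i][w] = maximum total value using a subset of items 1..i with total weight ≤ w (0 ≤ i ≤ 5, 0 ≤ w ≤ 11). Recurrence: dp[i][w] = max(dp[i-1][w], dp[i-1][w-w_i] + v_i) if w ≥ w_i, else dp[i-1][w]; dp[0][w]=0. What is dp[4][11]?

i\w   0   1   2   3   4   5   6   7   8   9  10  11
  0   0   0   0   0   0   0   0   0   0   0   0   0
  1   0   0   0   0   0   0   0   1   1   1   1   1
  2   0  11  11  11  11  11  11  11  12  12  12  12
  3   0  11  11  11  11  11  11  11  16  16  16  16
  4   0  11  13  13  13  13  13  13  16  18  18  18
  5   0  11  13  13  19  21  21  21  21  21  21  24

18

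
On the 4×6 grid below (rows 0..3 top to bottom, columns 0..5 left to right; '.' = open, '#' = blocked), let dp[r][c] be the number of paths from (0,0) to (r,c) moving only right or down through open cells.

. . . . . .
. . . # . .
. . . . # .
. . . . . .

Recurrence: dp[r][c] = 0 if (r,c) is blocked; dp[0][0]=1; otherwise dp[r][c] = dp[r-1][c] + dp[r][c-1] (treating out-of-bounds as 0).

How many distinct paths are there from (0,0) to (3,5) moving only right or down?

r\c   0   1   2   3   4   5
  0   1   1   1   1   1   1
  1   1   2   3   0   1   2
  2   1   3   6   6   0   2
  3   1   4  10  16  16  18

18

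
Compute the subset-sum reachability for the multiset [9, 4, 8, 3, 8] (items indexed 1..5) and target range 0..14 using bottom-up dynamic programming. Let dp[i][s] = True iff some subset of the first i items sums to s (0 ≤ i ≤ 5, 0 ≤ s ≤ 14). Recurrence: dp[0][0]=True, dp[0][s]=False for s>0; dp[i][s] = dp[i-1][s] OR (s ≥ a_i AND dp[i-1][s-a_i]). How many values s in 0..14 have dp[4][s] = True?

9

i\s   0   1   2   3   4   5   6   7   8   9  10  11  12  13  14
  0   T   F   F   F   F   F   F   F   F   F   F   F   F   F   F
  1   T   F   F   F   F   F   F   F   F   T   F   F   F   F   F
  2   T   F   F   F   T   F   F   F   F   T   F   F   F   T   F
  3   T   F   F   F   T   F   F   F   T   T   F   F   T   T   F
  4   T   F   F   T   T   F   F   T   T   T   F   T   T   T   F
  5   T   F   F   T   T   F   F   T   T   T   F   T   T   T   F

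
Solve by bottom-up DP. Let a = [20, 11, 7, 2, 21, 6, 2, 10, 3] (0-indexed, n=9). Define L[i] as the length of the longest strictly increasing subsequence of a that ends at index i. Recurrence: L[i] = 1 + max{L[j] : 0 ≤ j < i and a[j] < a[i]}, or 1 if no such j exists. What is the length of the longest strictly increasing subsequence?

3

   i    0    1    2    3    4    5    6    7    8
a[i]   20   11    7    2   21    6    2   10    3
L[i]    1    1    1    1    2    2    1    3    2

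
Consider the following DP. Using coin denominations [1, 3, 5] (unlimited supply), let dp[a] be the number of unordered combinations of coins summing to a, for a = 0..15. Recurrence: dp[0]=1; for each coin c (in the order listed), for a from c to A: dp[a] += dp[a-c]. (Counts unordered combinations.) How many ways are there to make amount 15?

after  coin     0     1     2     3     4     5     6     7     8     9    10    11    12    13    14    15
          1     1     1     1     1     1     1     1     1     1     1     1     1     1     1     1     1
          3     1     1     1     2     2     2     3     3     3     4     4     4     5     5     5     6
          5     1     1     1     2     2     3     4     4     5     6     7     8     9    10    11    13

13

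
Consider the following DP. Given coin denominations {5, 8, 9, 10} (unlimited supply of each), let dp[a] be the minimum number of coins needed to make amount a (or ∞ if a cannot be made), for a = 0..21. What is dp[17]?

2

 a  0  1  2  3  4  5  6  7  8  9 10 11 12 13 14 15 16 17 18 19 20 21
dp  0  -  -  -  -  1  -  -  1  1  1  -  -  2  2  2  2  2  2  2  2  3
(- denotes ∞ / unreachable)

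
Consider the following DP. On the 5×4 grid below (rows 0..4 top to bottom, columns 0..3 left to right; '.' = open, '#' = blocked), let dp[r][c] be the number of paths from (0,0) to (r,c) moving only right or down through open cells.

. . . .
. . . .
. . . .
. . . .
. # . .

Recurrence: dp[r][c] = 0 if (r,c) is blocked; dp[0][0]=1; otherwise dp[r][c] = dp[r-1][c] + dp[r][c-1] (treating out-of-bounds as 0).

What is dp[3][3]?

r\c   0   1   2   3
  0   1   1   1   1
  1   1   2   3   4
  2   1   3   6  10
  3   1   4  10  20
  4   1   0  10  30

20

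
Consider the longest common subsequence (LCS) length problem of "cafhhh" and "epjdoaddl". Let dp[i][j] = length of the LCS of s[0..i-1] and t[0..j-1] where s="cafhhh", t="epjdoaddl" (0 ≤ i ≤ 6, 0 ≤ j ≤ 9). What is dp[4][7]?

   ''  e  p  j  d  o  a  d  d  l
''  0  0  0  0  0  0  0  0  0  0
 c  0  0  0  0  0  0  0  0  0  0
 a  0  0  0  0  0  0  1  1  1  1
 f  0  0  0  0  0  0  1  1  1  1
 h  0  0  0  0  0  0  1  1  1  1
 h  0  0  0  0  0  0  1  1  1  1
 h  0  0  0  0  0  0  1  1  1  1

1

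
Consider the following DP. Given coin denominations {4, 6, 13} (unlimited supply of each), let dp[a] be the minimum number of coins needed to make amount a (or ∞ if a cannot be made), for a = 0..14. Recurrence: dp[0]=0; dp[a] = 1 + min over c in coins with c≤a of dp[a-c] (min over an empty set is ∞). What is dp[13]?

 a  0  1  2  3  4  5  6  7  8  9 10 11 12 13 14
dp  0  -  -  -  1  -  1  -  2  -  2  -  2  1  3
(- denotes ∞ / unreachable)

1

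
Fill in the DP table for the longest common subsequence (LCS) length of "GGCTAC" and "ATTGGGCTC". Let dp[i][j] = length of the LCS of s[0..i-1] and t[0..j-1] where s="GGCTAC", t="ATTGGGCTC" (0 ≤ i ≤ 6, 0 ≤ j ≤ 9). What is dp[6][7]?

   ''  A  T  T  G  G  G  C  T  C
''  0  0  0  0  0  0  0  0  0  0
 G  0  0  0  0  1  1  1  1  1  1
 G  0  0  0  0  1  2  2  2  2  2
 C  0  0  0  0  1  2  2  3  3  3
 T  0  0  1  1  1  2  2  3  4  4
 A  0  1  1  1  1  2  2  3  4  4
 C  0  1  1  1  1  2  2  3  4  5

3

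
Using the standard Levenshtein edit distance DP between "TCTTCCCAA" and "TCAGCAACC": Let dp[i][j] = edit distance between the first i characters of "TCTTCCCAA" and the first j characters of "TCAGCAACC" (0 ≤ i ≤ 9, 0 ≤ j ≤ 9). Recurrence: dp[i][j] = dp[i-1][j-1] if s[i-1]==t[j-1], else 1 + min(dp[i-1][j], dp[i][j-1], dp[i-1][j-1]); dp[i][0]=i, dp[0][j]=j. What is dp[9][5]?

   ''  T  C  A  G  C  A  A  C  C
''  0  1  2  3  4  5  6  7  8  9
 T  1  0  1  2  3  4  5  6  7  8
 C  2  1  0  1  2  3  4  5  6  7
 T  3  2  1  1  2  3  4  5  6  7
 T  4  3  2  2  2  3  4  5  6  7
 C  5  4  3  3  3  2  3  4  5  6
 C  6  5  4  4  4  3  3  4  4  5
 C  7  6  5  5  5  4  4  4  4  4
 A  8  7  6  5  6  5  4  4  5  5
 A  9  8  7  6  6  6  5  4  5  6

6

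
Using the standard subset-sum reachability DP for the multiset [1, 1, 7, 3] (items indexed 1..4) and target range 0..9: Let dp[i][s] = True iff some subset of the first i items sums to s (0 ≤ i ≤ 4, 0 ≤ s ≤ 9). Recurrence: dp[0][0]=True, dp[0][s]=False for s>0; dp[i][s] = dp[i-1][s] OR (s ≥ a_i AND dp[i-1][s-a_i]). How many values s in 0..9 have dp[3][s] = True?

i\s   0   1   2   3   4   5   6   7   8   9
  0   T   F   F   F   F   F   F   F   F   F
  1   T   T   F   F   F   F   F   F   F   F
  2   T   T   T   F   F   F   F   F   F   F
  3   T   T   T   F   F   F   F   T   T   T
  4   T   T   T   T   T   T   F   T   T   T

6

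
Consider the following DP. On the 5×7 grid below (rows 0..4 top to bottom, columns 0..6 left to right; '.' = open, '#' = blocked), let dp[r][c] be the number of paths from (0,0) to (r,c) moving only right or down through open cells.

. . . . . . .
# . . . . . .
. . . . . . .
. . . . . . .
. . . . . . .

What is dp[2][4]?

10

r\c   0   1   2   3   4   5   6
  0   1   1   1   1   1   1   1
  1   0   1   2   3   4   5   6
  2   0   1   3   6  10  15  21
  3   0   1   4  10  20  35  56
  4   0   1   5  15  35  70 126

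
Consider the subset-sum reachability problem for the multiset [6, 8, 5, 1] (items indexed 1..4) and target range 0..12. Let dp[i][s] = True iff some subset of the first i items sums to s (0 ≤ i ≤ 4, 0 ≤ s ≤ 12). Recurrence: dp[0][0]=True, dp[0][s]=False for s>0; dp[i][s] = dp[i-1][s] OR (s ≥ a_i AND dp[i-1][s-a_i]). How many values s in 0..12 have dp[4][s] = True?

9

i\s   0   1   2   3   4   5   6   7   8   9  10  11  12
  0   T   F   F   F   F   F   F   F   F   F   F   F   F
  1   T   F   F   F   F   F   T   F   F   F   F   F   F
  2   T   F   F   F   F   F   T   F   T   F   F   F   F
  3   T   F   F   F   F   T   T   F   T   F   F   T   F
  4   T   T   F   F   F   T   T   T   T   T   F   T   T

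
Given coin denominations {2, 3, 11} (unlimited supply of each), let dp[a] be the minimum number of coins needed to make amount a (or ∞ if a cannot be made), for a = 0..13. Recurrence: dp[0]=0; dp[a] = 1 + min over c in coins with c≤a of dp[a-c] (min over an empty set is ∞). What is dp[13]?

2

 a  0  1  2  3  4  5  6  7  8  9 10 11 12 13
dp  0  -  1  1  2  2  2  3  3  3  4  1  4  2
(- denotes ∞ / unreachable)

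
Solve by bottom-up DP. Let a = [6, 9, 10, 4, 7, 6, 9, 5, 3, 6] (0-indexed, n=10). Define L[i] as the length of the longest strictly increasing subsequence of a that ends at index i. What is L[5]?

2

   i    0    1    2    3    4    5    6    7    8    9
a[i]    6    9   10    4    7    6    9    5    3    6
L[i]    1    2    3    1    2    2    3    2    1    3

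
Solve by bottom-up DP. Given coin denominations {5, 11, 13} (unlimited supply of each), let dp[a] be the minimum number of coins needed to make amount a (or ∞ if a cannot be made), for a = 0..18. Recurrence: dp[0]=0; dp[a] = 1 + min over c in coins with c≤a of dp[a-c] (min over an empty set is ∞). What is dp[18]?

2

 a  0  1  2  3  4  5  6  7  8  9 10 11 12 13 14 15 16 17 18
dp  0  -  -  -  -  1  -  -  -  -  2  1  -  1  -  3  2  -  2
(- denotes ∞ / unreachable)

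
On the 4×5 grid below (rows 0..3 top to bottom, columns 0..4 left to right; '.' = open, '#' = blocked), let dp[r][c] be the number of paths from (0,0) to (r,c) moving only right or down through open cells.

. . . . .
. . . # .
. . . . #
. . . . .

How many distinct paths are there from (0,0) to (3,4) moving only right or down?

16

r\c   0   1   2   3   4
  0   1   1   1   1   1
  1   1   2   3   0   1
  2   1   3   6   6   0
  3   1   4  10  16  16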